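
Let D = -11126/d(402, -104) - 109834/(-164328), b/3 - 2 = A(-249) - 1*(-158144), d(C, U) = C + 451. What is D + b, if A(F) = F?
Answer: 33198188954909/70085892 ≈ 4.7368e+5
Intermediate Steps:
d(C, U) = 451 + C
b = 473691 (b = 6 + 3*(-249 - 1*(-158144)) = 6 + 3*(-249 + 158144) = 6 + 3*157895 = 6 + 473685 = 473691)
D = -867312463/70085892 (D = -11126/(451 + 402) - 109834/(-164328) = -11126/853 - 109834*(-1/164328) = -11126*1/853 + 54917/82164 = -11126/853 + 54917/82164 = -867312463/70085892 ≈ -12.375)
D + b = -867312463/70085892 + 473691 = 33198188954909/70085892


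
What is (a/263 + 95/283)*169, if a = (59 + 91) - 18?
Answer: 10535629/74429 ≈ 141.55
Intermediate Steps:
a = 132 (a = 150 - 18 = 132)
(a/263 + 95/283)*169 = (132/263 + 95/283)*169 = (62341/74429)*169 = 10535629/74429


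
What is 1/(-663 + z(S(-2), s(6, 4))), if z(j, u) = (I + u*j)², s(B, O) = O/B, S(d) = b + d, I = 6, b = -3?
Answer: -9/5903 ≈ -0.0015246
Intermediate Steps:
S(d) = -3 + d
z(j, u) = (6 + j*u)² (z(j, u) = (6 + u*j)² = (6 + j*u)²)
1/(-663 + z(S(-2), s(6, 4))) = 1/(-663 + (6 + (-3 - 2)*(4/6))²) = 1/(-663 + (6 - 20/6)²) = 1/(-663 + (6 - 5*⅔)²) = 1/(-663 + (6 - 10/3)²) = 1/(-663 + (8/3)²) = 1/(-663 + 64/9) = 1/(-5903/9) = -9/5903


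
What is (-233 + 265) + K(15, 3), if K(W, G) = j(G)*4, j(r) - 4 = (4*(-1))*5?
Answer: -32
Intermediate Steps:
j(r) = -16 (j(r) = 4 + (4*(-1))*5 = 4 - 4*5 = 4 - 20 = -16)
K(W, G) = -64 (K(W, G) = -16*4 = -64)
(-233 + 265) + K(15, 3) = (-233 + 265) - 64 = 32 - 64 = -32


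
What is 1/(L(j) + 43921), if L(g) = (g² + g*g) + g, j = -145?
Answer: 1/85826 ≈ 1.1651e-5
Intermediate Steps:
L(g) = g + 2*g² (L(g) = (g² + g²) + g = 2*g² + g = g + 2*g²)
1/(L(j) + 43921) = 1/(-145*(1 + 2*(-145)) + 43921) = 1/(-145*(1 - 290) + 43921) = 1/(-145*(-289) + 43921) = 1/(41905 + 43921) = 1/85826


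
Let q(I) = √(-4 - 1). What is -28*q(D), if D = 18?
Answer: -28*I*√5 ≈ -62.61*I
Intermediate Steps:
q(I) = I*√5 (q(I) = √(-5) = I*√5)
-28*q(D) = -28*I*√5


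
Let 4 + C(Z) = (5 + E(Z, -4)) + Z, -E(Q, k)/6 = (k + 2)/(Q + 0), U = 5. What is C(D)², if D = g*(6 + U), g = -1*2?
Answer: 56169/121 ≈ 464.21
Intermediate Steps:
g = -2
E(Q, k) = -6*(2 + k)/Q (E(Q, k) = -6*(k + 2)/(Q + 0) = -6*(2 + k)/Q)
D = -22 (D = -2*(6 + 5) = -2*11 = -22)
C(Z) = 1 + Z + 12/Z (C(Z) = -4 + ((5 + 6*(-2 - 1*(-4))/Z) + Z) = -4 + ((5 + 6*(-2 + 4)/Z) + Z) = -4 + ((5 + 6*2/Z) + Z) = -4 + ((5 + 12/Z) + Z) = -4 + (5 + Z + 12/Z) = 1 + Z + 12/Z)
C(D)² = (1 - 22 + 12/(-22))² = (1 - 22 + 12*(-1/22))² = (1 - 22 - 6/11)² = (-237/11)² = 56169/121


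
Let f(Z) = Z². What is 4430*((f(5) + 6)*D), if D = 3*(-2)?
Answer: -823980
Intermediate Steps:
D = -6
4430*((f(5) + 6)*D) = 4430*((5² + 6)*(-6)) = 4430*((25 + 6)*(-6)) = 4430*(31*(-6)) = 4430*(-186) = -823980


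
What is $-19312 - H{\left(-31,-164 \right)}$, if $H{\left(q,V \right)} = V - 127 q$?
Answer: $-23085$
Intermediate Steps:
$-19312 - H{\left(-31,-164 \right)} = -19312 - \left(-164 - -3937\right) = -19312 - \left(-164 + 3937\right) = -19312 - 3773 = -23085$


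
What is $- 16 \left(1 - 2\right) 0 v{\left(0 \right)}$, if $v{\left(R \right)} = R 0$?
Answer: $0$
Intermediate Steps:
$v{\left(R \right)} = 0$
$- 16 \left(1 - 2\right) 0 v{\left(0 \right)} = - 16 \left(1 - 2\right) 0 \cdot 0 = - 16 \left(\left(-1\right) 0\right) 0 = \left(-16\right) 0 \cdot 0 = 0 \cdot 0 = 0$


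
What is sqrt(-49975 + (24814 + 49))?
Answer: 2*I*sqrt(6278) ≈ 158.47*I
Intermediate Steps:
sqrt(-49975 + (24814 + 49)) = sqrt(-49975 + 24863) = sqrt(-25112) = 2*I*sqrt(6278)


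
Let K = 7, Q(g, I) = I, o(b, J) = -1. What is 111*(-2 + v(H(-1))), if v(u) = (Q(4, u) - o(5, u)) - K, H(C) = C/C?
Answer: -777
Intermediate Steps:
H(C) = 1
v(u) = -6 + u (v(u) = (u - 1*(-1)) - 1*7 = (u + 1) - 7 = (1 + u) - 7 = -6 + u)
111*(-2 + v(H(-1))) = 111*(-2 + (-6 + 1)) = 111*(-2 - 5) = 111*(-7) = -777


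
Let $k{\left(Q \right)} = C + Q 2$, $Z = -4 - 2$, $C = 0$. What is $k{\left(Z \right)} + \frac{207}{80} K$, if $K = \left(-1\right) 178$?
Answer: $- \frac{18903}{40} \approx -472.58$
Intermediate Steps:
$K = -178$
$Z = -6$
$k{\left(Q \right)} = 2 Q$ ($k{\left(Q \right)} = 0 + Q 2 = 0 + 2 Q = 2 Q$)
$k{\left(Z \right)} + \frac{207}{80} K = 2 \left(-6\right) + \frac{207}{80} \left(-178\right) = -12 + 207 \cdot \frac{1}{80} \left(-178\right) = -12 + \frac{207}{80} \left(-178\right) = -12 - \frac{18423}{40} = - \frac{18903}{40}$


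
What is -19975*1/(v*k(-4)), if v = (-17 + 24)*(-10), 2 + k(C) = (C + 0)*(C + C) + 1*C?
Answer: 3995/364 ≈ 10.975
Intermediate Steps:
k(C) = -2 + C + 2*C² (k(C) = -2 + ((C + 0)*(C + C) + 1*C) = -2 + (C*(2*C) + C) = -2 + (2*C² + C) = -2 + (C + 2*C²) = -2 + C + 2*C²)
v = -70 (v = 7*(-10) = -70)
-19975*1/(v*k(-4)) = -19975*(-1/(70*(-2 - 4 + 2*(-4)²))) = -19975*(-1/(70*(-2 - 4 + 2*16))) = -19975*(-1/(70*(-2 - 4 + 32))) = -19975/(26*(-70)) = -19975/(-1820) = -19975*(-1/1820) = 3995/364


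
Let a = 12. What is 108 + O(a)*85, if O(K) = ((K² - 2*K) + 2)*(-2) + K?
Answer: -19612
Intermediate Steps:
O(K) = -4 - 2*K² + 5*K (O(K) = (2 + K² - 2*K)*(-2) + K = (-4 - 2*K² + 4*K) + K = -4 - 2*K² + 5*K)
108 + O(a)*85 = 108 + (-4 - 2*12² + 5*12)*85 = 108 + (-4 - 2*144 + 60)*85 = 108 + (-4 - 288 + 60)*85 = 108 - 232*85 = 108 - 19720 = -19612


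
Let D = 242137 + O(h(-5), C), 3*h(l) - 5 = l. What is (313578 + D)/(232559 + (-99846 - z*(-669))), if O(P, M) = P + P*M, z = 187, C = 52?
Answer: 555715/257816 ≈ 2.1555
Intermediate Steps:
h(l) = 5/3 + l/3
O(P, M) = P + M*P
D = 242137 (D = 242137 + (5/3 + (1/3)*(-5))*(1 + 52) = 242137 + (5/3 - 5/3)*53 = 242137 + 0*53 = 242137 + 0 = 242137)
(313578 + D)/(232559 + (-99846 - z*(-669))) = (313578 + 242137)/(232559 + (-99846 - 187*(-669))) = 555715/(232559 + (-99846 - 1*(-125103))) = 555715/(232559 + (-99846 + 125103)) = 555715/(232559 + 25257) = 555715/257816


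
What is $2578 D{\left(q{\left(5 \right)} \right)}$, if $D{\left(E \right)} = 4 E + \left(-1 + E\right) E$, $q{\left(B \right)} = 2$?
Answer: $25780$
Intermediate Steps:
$D{\left(E \right)} = 4 E + E \left(-1 + E\right)$
$2578 D{\left(q{\left(5 \right)} \right)} = 2578 \cdot 2 \left(3 + 2\right) = 2578 \cdot 2 \cdot 5 = 2578 \cdot 10 = 25780$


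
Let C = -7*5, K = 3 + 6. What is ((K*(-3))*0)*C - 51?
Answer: -51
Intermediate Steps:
K = 9
C = -35
((K*(-3))*0)*C - 51 = ((9*(-3))*0)*(-35) - 51 = -27*0*(-35) - 51 = 0*(-35) - 51 = 0 - 51 = -51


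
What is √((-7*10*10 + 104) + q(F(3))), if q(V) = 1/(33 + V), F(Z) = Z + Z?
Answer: I*√906477/39 ≈ 24.413*I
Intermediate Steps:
F(Z) = 2*Z
√((-7*10*10 + 104) + q(F(3))) = √((-7*10*10 + 104) + 1/(33 + 2*3)) = √((-70*10 + 104) + 1/(33 + 6)) = √((-700 + 104) + 1/39) = √(-596 + 1/39) = √(-23243/39) = I*√906477/39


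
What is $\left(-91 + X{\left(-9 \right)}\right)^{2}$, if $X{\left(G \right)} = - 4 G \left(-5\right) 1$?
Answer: $73441$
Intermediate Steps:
$X{\left(G \right)} = 20 G$ ($X{\left(G \right)} = - 4 \left(- 5 G\right) 1 = 20 G 1 = 20 G$)
$\left(-91 + X{\left(-9 \right)}\right)^{2} = \left(-91 + 20 \left(-9\right)\right)^{2} = \left(-91 - 180\right)^{2} = \left(-271\right)^{2} = 73441$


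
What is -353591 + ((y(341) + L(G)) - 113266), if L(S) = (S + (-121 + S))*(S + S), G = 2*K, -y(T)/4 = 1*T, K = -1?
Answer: -467721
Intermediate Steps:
y(T) = -4*T
G = -2 (G = 2*(-1) = -2)
L(S) = 2*S*(-121 + 2*S) (L(S) = (-121 + 2*S)*(2*S) = 2*S*(-121 + 2*S))
-353591 + ((y(341) + L(G)) - 113266) = -353591 + ((-4*341 + 2*(-2)*(-121 + 2*(-2))) - 113266) = -353591 + ((-1364 + 2*(-2)*(-121 - 4)) - 113266) = -353591 + ((-1364 + 2*(-2)*(-125)) - 113266) = -353591 + ((-1364 + 500) - 113266) = -353591 + (-864 - 113266) = -353591 - 114130 = -467721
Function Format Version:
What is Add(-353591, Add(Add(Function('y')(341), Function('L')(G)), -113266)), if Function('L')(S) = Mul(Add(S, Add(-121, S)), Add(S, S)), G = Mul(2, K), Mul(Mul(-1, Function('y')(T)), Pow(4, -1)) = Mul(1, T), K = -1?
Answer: -467721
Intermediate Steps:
Function('y')(T) = Mul(-4, T) (Function('y')(T) = Mul(-4, Mul(1, T)) = Mul(-4, T))
G = -2 (G = Mul(2, -1) = -2)
Function('L')(S) = Mul(2, S, Add(-121, Mul(2, S))) (Function('L')(S) = Mul(Add(-121, Mul(2, S)), Mul(2, S)) = Mul(2, S, Add(-121, Mul(2, S))))
Add(-353591, Add(Add(Function('y')(341), Function('L')(G)), -113266)) = Add(-353591, Add(Add(Mul(-4, 341), Mul(2, -2, Add(-121, Mul(2, -2)))), -113266)) = Add(-353591, Add(Add(-1364, Mul(2, -2, Add(-121, -4))), -113266)) = Add(-353591, Add(Add(-1364, Mul(2, -2, -125)), -113266)) = Add(-353591, Add(Add(-1364, 500), -113266)) = Add(-353591, Add(-864, -113266)) = Add(-353591, -114130) = -467721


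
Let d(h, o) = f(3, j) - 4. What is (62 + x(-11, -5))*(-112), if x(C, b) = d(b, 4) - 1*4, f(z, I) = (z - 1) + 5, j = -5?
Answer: -6832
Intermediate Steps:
f(z, I) = 4 + z (f(z, I) = (-1 + z) + 5 = 4 + z)
d(h, o) = 3 (d(h, o) = (4 + 3) - 4 = 7 - 4 = 3)
x(C, b) = -1 (x(C, b) = 3 - 1*4 = 3 - 4 = -1)
(62 + x(-11, -5))*(-112) = (62 - 1)*(-112) = 61*(-112) = -6832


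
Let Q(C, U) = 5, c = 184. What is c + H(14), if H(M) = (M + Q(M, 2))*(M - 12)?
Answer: 222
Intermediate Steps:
H(M) = (-12 + M)*(5 + M) (H(M) = (M + 5)*(M - 12) = (5 + M)*(-12 + M) = (-12 + M)*(5 + M))
c + H(14) = 184 + (-60 + 14² - 7*14) = 184 + (-60 + 196 - 98) = 184 + 38 = 222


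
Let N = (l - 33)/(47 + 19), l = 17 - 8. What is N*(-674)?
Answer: 2696/11 ≈ 245.09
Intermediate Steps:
l = 9
N = -4/11 (N = (9 - 33)/(47 + 19) = -24/66 = -24*1/66 = -4/11 ≈ -0.36364)
N*(-674) = -4/11*(-674) = 2696/11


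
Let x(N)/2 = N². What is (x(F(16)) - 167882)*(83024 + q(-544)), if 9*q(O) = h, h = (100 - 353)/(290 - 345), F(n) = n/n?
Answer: -41814464776/3 ≈ -1.3938e+10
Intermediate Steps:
F(n) = 1
h = 23/5 (h = -253/(-55) = -253*(-1/55) = 23/5 ≈ 4.6000)
q(O) = 23/45 (q(O) = (⅑)*(23/5) = 23/45)
x(N) = 2*N²
(x(F(16)) - 167882)*(83024 + q(-544)) = (2*1² - 167882)*(83024 + 23/45) = (2*1 - 167882)*(3736103/45) = (2 - 167882)*(3736103/45) = -167880*3736103/45 = -41814464776/3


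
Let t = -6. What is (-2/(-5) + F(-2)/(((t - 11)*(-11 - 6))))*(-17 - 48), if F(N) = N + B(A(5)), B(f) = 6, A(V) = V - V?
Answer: -7774/289 ≈ -26.900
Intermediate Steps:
A(V) = 0
F(N) = 6 + N (F(N) = N + 6 = 6 + N)
(-2/(-5) + F(-2)/(((t - 11)*(-11 - 6))))*(-17 - 48) = (-2/(-5) + (6 - 2)/(((-6 - 11)*(-11 - 6))))*(-17 - 48) = (-2*(-⅕) + 4/((-17*(-17))))*(-65) = (⅖ + 4/289)*(-65) = (598/1445)*(-65) = -7774/289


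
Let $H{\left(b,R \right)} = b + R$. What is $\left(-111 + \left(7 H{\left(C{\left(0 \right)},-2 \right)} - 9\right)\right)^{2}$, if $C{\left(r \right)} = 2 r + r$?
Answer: $17956$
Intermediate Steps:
$C{\left(r \right)} = 3 r$
$H{\left(b,R \right)} = R + b$
$\left(-111 + \left(7 H{\left(C{\left(0 \right)},-2 \right)} - 9\right)\right)^{2} = \left(-111 + \left(7 \left(-2 + 3 \cdot 0\right) - 9\right)\right)^{2} = \left(-111 + \left(7 \left(-2 + 0\right) - 9\right)\right)^{2} = \left(-111 + \left(7 \left(-2\right) - 9\right)\right)^{2} = \left(-111 - 23\right)^{2} = \left(-134\right)^{2} = 17956$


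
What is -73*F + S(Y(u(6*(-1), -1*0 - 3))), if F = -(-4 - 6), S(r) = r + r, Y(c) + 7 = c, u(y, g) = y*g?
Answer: -708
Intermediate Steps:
u(y, g) = g*y
Y(c) = -7 + c
S(r) = 2*r
F = 10 (F = -1*(-10) = 10)
-73*F + S(Y(u(6*(-1), -1*0 - 3))) = -73*10 + 2*(-7 + (-1*0 - 3)*(6*(-1))) = -730 + 2*(-7 + (0 - 3)*(-6)) = -730 + 2*(-7 - 3*(-6)) = -730 + 2*(-7 + 18) = -730 + 2*11 = -730 + 22 = -708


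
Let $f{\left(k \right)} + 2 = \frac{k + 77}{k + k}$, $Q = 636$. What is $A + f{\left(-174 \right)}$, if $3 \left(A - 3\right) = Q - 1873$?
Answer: $- \frac{143047}{348} \approx -411.05$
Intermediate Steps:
$A = - \frac{1228}{3}$ ($A = 3 + \frac{636 - 1873}{3} = 3 + \frac{1}{3} \left(-1237\right) = 3 - \frac{1237}{3} = - \frac{1228}{3} \approx -409.33$)
$f{\left(k \right)} = -2 + \frac{77 + k}{2 k}$ ($f{\left(k \right)} = -2 + \frac{k + 77}{k + k} = -2 + \frac{77 + k}{2 k}$)
$A + f{\left(-174 \right)} = - \frac{1228}{3} + \frac{77 - -522}{2 \left(-174\right)} = - \frac{1228}{3} + \frac{1}{2} \left(- \frac{1}{174}\right) \left(77 + 522\right) = - \frac{1228}{3} + \frac{1}{2} \left(- \frac{1}{174}\right) 599 = - \frac{1228}{3} - \frac{599}{348} = - \frac{143047}{348}$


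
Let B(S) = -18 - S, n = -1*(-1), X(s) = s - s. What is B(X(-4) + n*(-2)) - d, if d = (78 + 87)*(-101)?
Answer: 16649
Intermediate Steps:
X(s) = 0
n = 1
d = -16665 (d = 165*(-101) = -16665)
B(X(-4) + n*(-2)) - d = (-18 - (0 + 1*(-2))) - 1*(-16665) = (-18 - (0 - 2)) + 16665 = (-18 - 1*(-2)) + 16665 = (-18 + 2) + 16665 = -16 + 16665 = 16649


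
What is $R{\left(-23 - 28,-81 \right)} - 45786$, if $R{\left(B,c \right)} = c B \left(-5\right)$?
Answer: $-66441$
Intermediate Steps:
$R{\left(B,c \right)} = - 5 B c$ ($R{\left(B,c \right)} = B c \left(-5\right) = - 5 B c$)
$R{\left(-23 - 28,-81 \right)} - 45786 = \left(-5\right) \left(-23 - 28\right) \left(-81\right) - 45786 = \left(-5\right) \left(-51\right) \left(-81\right) - 45786 = -20655 - 45786 = -66441$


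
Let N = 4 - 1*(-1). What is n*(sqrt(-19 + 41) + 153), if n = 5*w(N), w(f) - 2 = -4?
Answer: -1530 - 10*sqrt(22) ≈ -1576.9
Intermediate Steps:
N = 5 (N = 4 + 1 = 5)
w(f) = -2 (w(f) = 2 - 4 = -2)
n = -10 (n = 5*(-2) = -10)
n*(sqrt(-19 + 41) + 153) = -10*(sqrt(-19 + 41) + 153) = -10*(sqrt(22) + 153) = -10*(153 + sqrt(22)) = -1530 - 10*sqrt(22)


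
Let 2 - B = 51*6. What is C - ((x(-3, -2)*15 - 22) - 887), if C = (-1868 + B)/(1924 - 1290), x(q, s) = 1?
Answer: 282312/317 ≈ 890.57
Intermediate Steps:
B = -304 (B = 2 - 51*6 = 2 - 1*306 = 2 - 306 = -304)
C = -1086/317 (C = (-1868 - 304)/(1924 - 1290) = -2172/634 = -2172*1/634 = -1086/317 ≈ -3.4259)
C - ((x(-3, -2)*15 - 22) - 887) = -1086/317 - ((1*15 - 22) - 887) = -1086/317 - ((15 - 22) - 887) = -1086/317 - (-7 - 887) = -1086/317 - 1*(-894) = -1086/317 + 894 = 282312/317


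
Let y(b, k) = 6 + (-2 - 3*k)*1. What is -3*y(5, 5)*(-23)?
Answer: -759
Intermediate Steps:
y(b, k) = 4 - 3*k (y(b, k) = 6 + (-2 - 3*k) = 4 - 3*k)
-3*y(5, 5)*(-23) = -3*(4 - 3*5)*(-23) = -3*(4 - 15)*(-23) = -3*(-11)*(-23) = 33*(-23) = -759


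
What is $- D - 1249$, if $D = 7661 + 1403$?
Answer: $-10313$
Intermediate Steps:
$D = 9064$
$- D - 1249 = \left(-1\right) 9064 - 1249 = -9064 - 1249 = -10313$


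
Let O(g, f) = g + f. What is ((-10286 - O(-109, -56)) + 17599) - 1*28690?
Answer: -21212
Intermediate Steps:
O(g, f) = f + g
((-10286 - O(-109, -56)) + 17599) - 1*28690 = ((-10286 - (-56 - 109)) + 17599) - 1*28690 = ((-10286 - 1*(-165)) + 17599) - 28690 = ((-10286 + 165) + 17599) - 28690 = (-10121 + 17599) - 28690 = 7478 - 28690 = -21212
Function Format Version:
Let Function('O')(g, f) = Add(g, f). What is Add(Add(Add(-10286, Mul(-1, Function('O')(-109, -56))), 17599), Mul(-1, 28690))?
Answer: -21212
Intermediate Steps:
Function('O')(g, f) = Add(f, g)
Add(Add(Add(-10286, Mul(-1, Function('O')(-109, -56))), 17599), Mul(-1, 28690)) = Add(Add(Add(-10286, Mul(-1, Add(-56, -109))), 17599), Mul(-1, 28690)) = Add(Add(Add(-10286, Mul(-1, -165)), 17599), -28690) = Add(Add(Add(-10286, 165), 17599), -28690) = Add(Add(-10121, 17599), -28690) = Add(7478, -28690) = -21212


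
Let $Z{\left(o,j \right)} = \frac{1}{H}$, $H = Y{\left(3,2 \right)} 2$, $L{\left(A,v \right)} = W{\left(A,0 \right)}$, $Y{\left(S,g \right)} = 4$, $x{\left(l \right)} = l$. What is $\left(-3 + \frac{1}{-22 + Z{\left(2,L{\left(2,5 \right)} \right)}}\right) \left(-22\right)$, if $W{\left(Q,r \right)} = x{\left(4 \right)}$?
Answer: $\frac{11726}{175} \approx 67.006$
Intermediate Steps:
$W{\left(Q,r \right)} = 4$
$L{\left(A,v \right)} = 4$
$H = 8$ ($H = 4 \cdot 2 = 8$)
$Z{\left(o,j \right)} = \frac{1}{8}$
$\left(-3 + \frac{1}{-22 + Z{\left(2,L{\left(2,5 \right)} \right)}}\right) \left(-22\right) = \left(-3 + \frac{1}{-22 + \frac{1}{8}}\right) \left(-22\right) = \left(-3 + \frac{1}{- \frac{175}{8}}\right) \left(-22\right) = \left(-3 - \frac{8}{175}\right) \left(-22\right) = \left(- \frac{533}{175}\right) \left(-22\right) = \frac{11726}{175}$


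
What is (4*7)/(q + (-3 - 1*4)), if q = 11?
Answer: 7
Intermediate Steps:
(4*7)/(q + (-3 - 1*4)) = (4*7)/(11 + (-3 - 1*4)) = 28/(11 + (-3 - 4)) = 28/(11 - 7) = 28/4 = 28*(1/4) = 7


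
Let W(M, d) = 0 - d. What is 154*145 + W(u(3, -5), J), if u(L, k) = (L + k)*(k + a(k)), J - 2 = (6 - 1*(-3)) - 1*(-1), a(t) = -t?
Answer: 22318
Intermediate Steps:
J = 12 (J = 2 + ((6 - 1*(-3)) - 1*(-1)) = 2 + ((6 + 3) + 1) = 2 + (9 + 1) = 2 + 10 = 12)
u(L, k) = 0 (u(L, k) = (L + k)*(k - k) = (L + k)*0 = 0)
W(M, d) = -d
154*145 + W(u(3, -5), J) = 154*145 - 1*12 = 22330 - 12 = 22318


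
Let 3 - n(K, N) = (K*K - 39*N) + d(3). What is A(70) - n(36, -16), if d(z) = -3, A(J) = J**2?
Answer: 6814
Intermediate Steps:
n(K, N) = 6 - K**2 + 39*N (n(K, N) = 3 - ((K*K - 39*N) - 3) = 3 - ((K**2 - 39*N) - 3) = 3 - (-3 + K**2 - 39*N) = 3 + (3 - K**2 + 39*N) = 6 - K**2 + 39*N)
A(70) - n(36, -16) = 70**2 - (6 - 1*36**2 + 39*(-16)) = 4900 - (6 - 1*1296 - 624) = 4900 - (6 - 1296 - 624) = 4900 - 1*(-1914) = 4900 + 1914 = 6814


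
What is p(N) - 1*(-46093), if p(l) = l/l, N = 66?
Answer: 46094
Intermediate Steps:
p(l) = 1
p(N) - 1*(-46093) = 1 - 1*(-46093) = 1 + 46093 = 46094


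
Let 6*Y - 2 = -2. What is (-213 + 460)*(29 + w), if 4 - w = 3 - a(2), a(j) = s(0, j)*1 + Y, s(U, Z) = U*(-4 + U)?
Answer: 7410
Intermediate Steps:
Y = 0 (Y = ⅓ + (⅙)*(-2) = ⅓ - ⅓ = 0)
a(j) = 0 (a(j) = (0*(-4 + 0))*1 + 0 = (0*(-4))*1 + 0 = 0*1 + 0 = 0 + 0 = 0)
w = 1 (w = 4 - (3 - 1*0) = 4 - (3 + 0) = 4 - 1*3 = 4 - 3 = 1)
(-213 + 460)*(29 + w) = (-213 + 460)*(29 + 1) = 247*30 = 7410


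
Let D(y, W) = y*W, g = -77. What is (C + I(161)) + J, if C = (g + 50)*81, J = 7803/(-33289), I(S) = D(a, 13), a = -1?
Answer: -73243603/33289 ≈ -2200.2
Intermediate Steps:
D(y, W) = W*y
I(S) = -13 (I(S) = 13*(-1) = -13)
J = -7803/33289 (J = 7803*(-1/33289) = -7803/33289 ≈ -0.23440)
C = -2187 (C = (-77 + 50)*81 = -27*81 = -2187)
(C + I(161)) + J = (-2187 - 13) - 7803/33289 = -2200 - 7803/33289 = -73243603/33289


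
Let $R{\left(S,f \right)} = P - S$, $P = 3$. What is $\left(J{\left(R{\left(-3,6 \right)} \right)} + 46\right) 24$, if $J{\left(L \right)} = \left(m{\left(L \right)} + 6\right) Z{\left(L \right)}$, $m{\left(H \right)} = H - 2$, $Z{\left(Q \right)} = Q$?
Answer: $2544$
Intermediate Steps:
$m{\left(H \right)} = -2 + H$
$R{\left(S,f \right)} = 3 - S$
$J{\left(L \right)} = L \left(4 + L\right)$ ($J{\left(L \right)} = \left(\left(-2 + L\right) + 6\right) L = \left(4 + L\right) L = L \left(4 + L\right)$)
$\left(J{\left(R{\left(-3,6 \right)} \right)} + 46\right) 24 = \left(\left(3 - -3\right) \left(4 + \left(3 - -3\right)\right) + 46\right) 24 = \left(\left(3 + 3\right) \left(4 + \left(3 + 3\right)\right) + 46\right) 24 = \left(6 \left(4 + 6\right) + 46\right) 24 = \left(6 \cdot 10 + 46\right) 24 = \left(60 + 46\right) 24 = 106 \cdot 24 = 2544$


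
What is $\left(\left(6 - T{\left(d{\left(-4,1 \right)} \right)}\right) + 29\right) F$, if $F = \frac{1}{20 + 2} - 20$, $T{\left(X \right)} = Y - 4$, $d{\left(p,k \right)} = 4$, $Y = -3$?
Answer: $- \frac{9219}{11} \approx -838.09$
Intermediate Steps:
$T{\left(X \right)} = -7$ ($T{\left(X \right)} = -3 - 4 = -7$)
$F = - \frac{439}{22}$ ($F = \frac{1}{22} - 20 = - \frac{439}{22} \approx -19.955$)
$\left(\left(6 - T{\left(d{\left(-4,1 \right)} \right)}\right) + 29\right) F = \left(\left(6 - -7\right) + 29\right) \left(- \frac{439}{22}\right) = \left(\left(6 + 7\right) + 29\right) \left(- \frac{439}{22}\right) = \left(13 + 29\right) \left(- \frac{439}{22}\right) = 42 \left(- \frac{439}{22}\right) = - \frac{9219}{11}$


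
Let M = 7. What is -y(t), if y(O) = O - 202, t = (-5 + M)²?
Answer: 198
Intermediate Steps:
t = 4 (t = (-5 + 7)² = 2² = 4)
y(O) = -202 + O
-y(t) = -(-202 + 4) = -1*(-198) = 198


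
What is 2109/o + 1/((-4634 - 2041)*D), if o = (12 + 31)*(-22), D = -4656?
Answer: -32772594127/14700272400 ≈ -2.2294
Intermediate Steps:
o = -946 (o = 43*(-22) = -946)
2109/o + 1/((-4634 - 2041)*D) = 2109/(-946) + 1/(-4634 - 2041*(-4656)) = 2109*(-1/946) - 1/4656/(-6675) = -2109/946 - 1/6675*(-1/4656) = -2109/946 + 1/31078800 = -32772594127/14700272400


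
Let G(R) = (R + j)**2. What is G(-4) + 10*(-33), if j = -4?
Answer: -266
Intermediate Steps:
G(R) = (-4 + R)**2 (G(R) = (R - 4)**2 = (-4 + R)**2)
G(-4) + 10*(-33) = (-4 - 4)**2 + 10*(-33) = (-8)**2 - 330 = 64 - 330 = -266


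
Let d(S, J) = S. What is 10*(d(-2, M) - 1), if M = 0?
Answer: -30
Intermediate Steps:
10*(d(-2, M) - 1) = 10*(-2 - 1) = 10*(-3) = -30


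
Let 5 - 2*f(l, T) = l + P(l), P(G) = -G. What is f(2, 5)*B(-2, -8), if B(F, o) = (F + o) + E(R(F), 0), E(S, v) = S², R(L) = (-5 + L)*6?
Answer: 4385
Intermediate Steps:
f(l, T) = 5/2 (f(l, T) = 5/2 - (l - l)/2 = 5/2 - ½*0 = 5/2 + 0 = 5/2)
R(L) = -30 + 6*L
B(F, o) = F + o + (-30 + 6*F)² (B(F, o) = (F + o) + (-30 + 6*F)² = F + o + (-30 + 6*F)²)
f(2, 5)*B(-2, -8) = 5*(-2 - 8 + 36*(-5 - 2)²)/2 = 5*(-2 - 8 + 36*(-7)²)/2 = 5*(-2 - 8 + 36*49)/2 = 5*(-2 - 8 + 1764)/2 = (5/2)*1754 = 4385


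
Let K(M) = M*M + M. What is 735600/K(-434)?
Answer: 367800/93961 ≈ 3.9144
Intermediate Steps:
K(M) = M + M² (K(M) = M² + M = M + M²)
735600/K(-434) = 735600/((-434*(1 - 434))) = 735600/((-434*(-433))) = 735600/187922 = 735600*(1/187922) = 367800/93961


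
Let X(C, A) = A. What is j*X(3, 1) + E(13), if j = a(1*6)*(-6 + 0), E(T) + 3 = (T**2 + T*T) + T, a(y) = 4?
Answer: 324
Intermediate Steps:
E(T) = -3 + T + 2*T**2 (E(T) = -3 + ((T**2 + T*T) + T) = -3 + ((T**2 + T**2) + T) = -3 + (2*T**2 + T) = -3 + (T + 2*T**2) = -3 + T + 2*T**2)
j = -24 (j = 4*(-6 + 0) = 4*(-6) = -24)
j*X(3, 1) + E(13) = -24*1 + (-3 + 13 + 2*13**2) = -24 + (-3 + 13 + 2*169) = -24 + (-3 + 13 + 338) = -24 + 348 = 324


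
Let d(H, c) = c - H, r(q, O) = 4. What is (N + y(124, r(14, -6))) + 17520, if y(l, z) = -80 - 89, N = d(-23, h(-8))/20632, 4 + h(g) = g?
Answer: 357985843/20632 ≈ 17351.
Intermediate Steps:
h(g) = -4 + g
N = 11/20632 (N = ((-4 - 8) - 1*(-23))/20632 = (-12 + 23)*(1/20632) = 11*(1/20632) = 11/20632 ≈ 0.00053315)
y(l, z) = -169
(N + y(124, r(14, -6))) + 17520 = (11/20632 - 169) + 17520 = -3486797/20632 + 17520 = 357985843/20632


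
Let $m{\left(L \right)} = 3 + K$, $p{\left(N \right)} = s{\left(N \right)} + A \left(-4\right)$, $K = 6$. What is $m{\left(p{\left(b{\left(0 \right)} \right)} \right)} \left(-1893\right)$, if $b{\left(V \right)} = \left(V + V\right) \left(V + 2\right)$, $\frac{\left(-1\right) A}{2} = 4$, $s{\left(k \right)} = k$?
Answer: $-17037$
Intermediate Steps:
$A = -8$ ($A = \left(-2\right) 4 = -8$)
$b{\left(V \right)} = 2 V \left(2 + V\right)$
$p{\left(N \right)} = 32 + N$ ($p{\left(N \right)} = N - -32 = N + 32 = 32 + N$)
$m{\left(L \right)} = 9$ ($m{\left(L \right)} = 3 + 6 = 9$)
$m{\left(p{\left(b{\left(0 \right)} \right)} \right)} \left(-1893\right) = 9 \left(-1893\right) = -17037$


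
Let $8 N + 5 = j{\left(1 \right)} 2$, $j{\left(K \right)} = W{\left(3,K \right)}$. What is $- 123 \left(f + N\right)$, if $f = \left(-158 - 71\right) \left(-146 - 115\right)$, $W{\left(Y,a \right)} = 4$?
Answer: $- \frac{58813065}{8} \approx -7.3516 \cdot 10^{6}$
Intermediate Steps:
$j{\left(K \right)} = 4$
$f = 59769$ ($f = \left(-229\right) \left(-261\right) = 59769$)
$N = \frac{3}{8}$ ($N = - \frac{5}{8} + \frac{4 \cdot 2}{8} = - \frac{5}{8} + \frac{1}{8} \cdot 8 = - \frac{5}{8} + 1 = \frac{3}{8} \approx 0.375$)
$- 123 \left(f + N\right) = - 123 \left(59769 + \frac{3}{8}\right) = \left(-123\right) \frac{478155}{8} = - \frac{58813065}{8}$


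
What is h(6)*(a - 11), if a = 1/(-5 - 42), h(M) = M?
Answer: -3108/47 ≈ -66.128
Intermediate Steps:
a = -1/47 (a = 1/(-47) = -1/47 ≈ -0.021277)
h(6)*(a - 11) = 6*(-1/47 - 11) = 6*(-518/47) = -3108/47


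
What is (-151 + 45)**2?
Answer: 11236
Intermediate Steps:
(-151 + 45)**2 = (-106)**2 = 11236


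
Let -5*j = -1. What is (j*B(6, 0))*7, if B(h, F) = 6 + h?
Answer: 84/5 ≈ 16.800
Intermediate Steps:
j = ⅕ (j = -⅕*(-1) = ⅕ ≈ 0.20000)
(j*B(6, 0))*7 = ((6 + 6)/5)*7 = ((⅕)*12)*7 = (12/5)*7 = 84/5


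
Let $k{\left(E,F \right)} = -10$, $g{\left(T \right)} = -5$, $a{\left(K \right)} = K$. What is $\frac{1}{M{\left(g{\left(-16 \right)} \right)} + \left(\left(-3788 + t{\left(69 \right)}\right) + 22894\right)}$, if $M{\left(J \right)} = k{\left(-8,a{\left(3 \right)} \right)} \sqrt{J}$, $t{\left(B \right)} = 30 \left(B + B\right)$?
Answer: $\frac{11623}{270188508} + \frac{5 i \sqrt{5}}{270188508} \approx 4.3018 \cdot 10^{-5} + 4.138 \cdot 10^{-8} i$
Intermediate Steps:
$t{\left(B \right)} = 60 B$ ($t{\left(B \right)} = 30 \cdot 2 B = 60 B$)
$M{\left(J \right)} = - 10 \sqrt{J}$
$\frac{1}{M{\left(g{\left(-16 \right)} \right)} + \left(\left(-3788 + t{\left(69 \right)}\right) + 22894\right)} = \frac{1}{- 10 \sqrt{-5} + \left(\left(-3788 + 60 \cdot 69\right) + 22894\right)} = \frac{1}{- 10 i \sqrt{5} + \left(\left(-3788 + 4140\right) + 22894\right)} = \frac{1}{- 10 i \sqrt{5} + \left(352 + 22894\right)} = \frac{1}{- 10 i \sqrt{5} + 23246} = \frac{1}{23246 - 10 i \sqrt{5}}$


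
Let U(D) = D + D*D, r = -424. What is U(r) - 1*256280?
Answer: -76928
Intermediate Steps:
U(D) = D + D²
U(r) - 1*256280 = -424*(1 - 424) - 1*256280 = -424*(-423) - 256280 = 179352 - 256280 = -76928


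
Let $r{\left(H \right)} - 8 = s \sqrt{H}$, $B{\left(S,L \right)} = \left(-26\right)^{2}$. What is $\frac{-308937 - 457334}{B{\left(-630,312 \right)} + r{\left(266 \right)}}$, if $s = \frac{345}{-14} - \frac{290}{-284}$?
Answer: $- \frac{243354642993}{148312972} - \frac{159679382335 \sqrt{266}}{2817946468} \approx -2565.0$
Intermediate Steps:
$B{\left(S,L \right)} = 676$
$s = - \frac{11740}{497}$ ($s = 345 \left(- \frac{1}{14}\right) - - \frac{145}{142} = - \frac{345}{14} + \frac{145}{142} = - \frac{11740}{497} \approx -23.622$)
$r{\left(H \right)} = 8 - \frac{11740 \sqrt{H}}{497}$
$\frac{-308937 - 457334}{B{\left(-630,312 \right)} + r{\left(266 \right)}} = \frac{-308937 - 457334}{676 + \left(8 - \frac{11740 \sqrt{266}}{497}\right)} = - \frac{766271}{684 - \frac{11740 \sqrt{266}}{497}}$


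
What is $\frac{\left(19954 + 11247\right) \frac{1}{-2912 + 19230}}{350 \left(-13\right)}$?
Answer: $- \frac{761}{1810900} \approx -0.00042023$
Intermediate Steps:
$\frac{\left(19954 + 11247\right) \frac{1}{-2912 + 19230}}{350 \left(-13\right)} = \frac{31201 \cdot \frac{1}{16318}}{-4550} = 31201 \cdot \frac{1}{16318} \left(- \frac{1}{4550}\right) = \frac{761}{398} \left(- \frac{1}{4550}\right) = - \frac{761}{1810900}$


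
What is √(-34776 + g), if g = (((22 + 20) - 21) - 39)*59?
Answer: 3*I*√3982 ≈ 189.31*I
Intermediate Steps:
g = -1062 (g = ((42 - 21) - 39)*59 = (21 - 39)*59 = -18*59 = -1062)
√(-34776 + g) = √(-34776 - 1062) = √(-35838) = 3*I*√3982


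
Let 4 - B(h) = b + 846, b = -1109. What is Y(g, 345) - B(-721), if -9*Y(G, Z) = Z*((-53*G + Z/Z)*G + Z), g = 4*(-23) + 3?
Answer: 48248254/3 ≈ 1.6083e+7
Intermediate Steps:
g = -89 (g = -92 + 3 = -89)
B(h) = 267 (B(h) = 4 - (-1109 + 846) = 4 - 1*(-263) = 4 + 263 = 267)
Y(G, Z) = -Z*(Z + G*(1 - 53*G))/9 (Y(G, Z) = -Z*((-53*G + Z/Z)*G + Z)/9 = -Z*((-53*G + 1)*G + Z)/9 = -Z*((1 - 53*G)*G + Z)/9 = -Z*(G*(1 - 53*G) + Z)/9 = -Z*(Z + G*(1 - 53*G))/9)
Y(g, 345) - B(-721) = (⅑)*345*(-1*(-89) - 1*345 + 53*(-89)²) - 1*267 = (⅑)*345*(89 - 345 + 53*7921) - 267 = (⅑)*345*(89 - 345 + 419813) - 267 = (⅑)*345*419557 - 267 = 48249055/3 - 267 = 48248254/3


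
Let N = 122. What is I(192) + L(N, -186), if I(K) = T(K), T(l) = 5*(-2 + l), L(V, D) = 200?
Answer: 1150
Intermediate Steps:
T(l) = -10 + 5*l
I(K) = -10 + 5*K
I(192) + L(N, -186) = (-10 + 5*192) + 200 = (-10 + 960) + 200 = 950 + 200 = 1150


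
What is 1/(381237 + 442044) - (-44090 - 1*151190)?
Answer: 160770313681/823281 ≈ 1.9528e+5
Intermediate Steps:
1/(381237 + 442044) - (-44090 - 1*151190) = 1/823281 - (-44090 - 151190) = 1/823281 - 1*(-195280) = 1/823281 + 195280 = 160770313681/823281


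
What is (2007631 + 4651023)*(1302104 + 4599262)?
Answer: 39295154321364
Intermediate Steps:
(2007631 + 4651023)*(1302104 + 4599262) = 6658654*5901366 = 39295154321364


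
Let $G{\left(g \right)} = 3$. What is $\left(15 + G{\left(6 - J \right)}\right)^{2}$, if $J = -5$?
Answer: $324$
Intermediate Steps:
$\left(15 + G{\left(6 - J \right)}\right)^{2} = \left(15 + 3\right)^{2} = 18^{2} = 324$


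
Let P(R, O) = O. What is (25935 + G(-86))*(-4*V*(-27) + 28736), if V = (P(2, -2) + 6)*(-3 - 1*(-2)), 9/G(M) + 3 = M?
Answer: 65331462624/89 ≈ 7.3406e+8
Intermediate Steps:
G(M) = 9/(-3 + M)
V = -4 (V = (-2 + 6)*(-3 - 1*(-2)) = 4*(-3 + 2) = 4*(-1) = -4)
(25935 + G(-86))*(-4*V*(-27) + 28736) = (25935 + 9/(-3 - 86))*(-4*(-4)*(-27) + 28736) = (25935 + 9/(-89))*(16*(-27) + 28736) = (25935 + 9*(-1/89))*(-432 + 28736) = (25935 - 9/89)*28304 = (2308206/89)*28304 = 65331462624/89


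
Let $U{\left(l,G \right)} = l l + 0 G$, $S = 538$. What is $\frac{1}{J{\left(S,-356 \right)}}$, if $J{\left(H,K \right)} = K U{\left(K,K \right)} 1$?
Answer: $- \frac{1}{45118016} \approx -2.2164 \cdot 10^{-8}$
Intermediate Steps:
$U{\left(l,G \right)} = l^{2}$ ($U{\left(l,G \right)} = l^{2} + 0 = l^{2}$)
$J{\left(H,K \right)} = K^{3}$ ($J{\left(H,K \right)} = K K^{2} \cdot 1 = K^{3} \cdot 1 = K^{3}$)
$\frac{1}{J{\left(S,-356 \right)}} = \frac{1}{\left(-356\right)^{3}} = \frac{1}{-45118016} = - \frac{1}{45118016}$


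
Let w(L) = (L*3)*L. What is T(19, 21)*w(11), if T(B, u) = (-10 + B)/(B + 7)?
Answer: 3267/26 ≈ 125.65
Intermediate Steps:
w(L) = 3*L² (w(L) = (3*L)*L = 3*L²)
T(B, u) = (-10 + B)/(7 + B)
T(19, 21)*w(11) = ((-10 + 19)/(7 + 19))*(3*11²) = (9/26)*(3*121) = ((1/26)*9)*363 = (9/26)*363 = 3267/26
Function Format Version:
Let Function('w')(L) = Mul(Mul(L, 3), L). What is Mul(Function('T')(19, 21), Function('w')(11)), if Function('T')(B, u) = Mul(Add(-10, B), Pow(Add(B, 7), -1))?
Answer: Rational(3267, 26) ≈ 125.65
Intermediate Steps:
Function('w')(L) = Mul(3, Pow(L, 2)) (Function('w')(L) = Mul(Mul(3, L), L) = Mul(3, Pow(L, 2)))
Function('T')(B, u) = Mul(Pow(Add(7, B), -1), Add(-10, B)) (Function('T')(B, u) = Mul(Add(-10, B), Pow(Add(7, B), -1)) = Mul(Pow(Add(7, B), -1), Add(-10, B)))
Mul(Function('T')(19, 21), Function('w')(11)) = Mul(Mul(Pow(Add(7, 19), -1), Add(-10, 19)), Mul(3, Pow(11, 2))) = Mul(Mul(Pow(26, -1), 9), Mul(3, 121)) = Mul(Mul(Rational(1, 26), 9), 363) = Mul(Rational(9, 26), 363) = Rational(3267, 26)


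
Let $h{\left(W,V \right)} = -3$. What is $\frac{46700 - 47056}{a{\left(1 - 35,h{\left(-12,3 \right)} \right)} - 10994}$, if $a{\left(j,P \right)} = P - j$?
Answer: $\frac{356}{10963} \approx 0.032473$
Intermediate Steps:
$\frac{46700 - 47056}{a{\left(1 - 35,h{\left(-12,3 \right)} \right)} - 10994} = \frac{46700 - 47056}{\left(-3 - \left(1 - 35\right)\right) - 10994} = - \frac{356}{\left(-3 - -34\right) - 10994} = - \frac{356}{\left(-3 + 34\right) - 10994} = - \frac{356}{31 - 10994} = - \frac{356}{-10963} = \left(-356\right) \left(- \frac{1}{10963}\right) = \frac{356}{10963}$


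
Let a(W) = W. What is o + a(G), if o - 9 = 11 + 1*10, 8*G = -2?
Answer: 119/4 ≈ 29.750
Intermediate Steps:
G = -¼ (G = (⅛)*(-2) = -¼ ≈ -0.25000)
o = 30 (o = 9 + (11 + 1*10) = 9 + (11 + 10) = 9 + 21 = 30)
o + a(G) = 30 - ¼ = 119/4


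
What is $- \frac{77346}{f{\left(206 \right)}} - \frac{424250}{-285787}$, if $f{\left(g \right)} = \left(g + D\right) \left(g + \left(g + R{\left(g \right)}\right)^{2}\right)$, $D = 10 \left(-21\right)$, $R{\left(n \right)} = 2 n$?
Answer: $\frac{335289545651}{218415572620} \approx 1.5351$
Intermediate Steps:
$D = -210$
$f{\left(g \right)} = \left(-210 + g\right) \left(g + 9 g^{2}\right)$ ($f{\left(g \right)} = \left(g - 210\right) \left(g + \left(g + 2 g\right)^{2}\right) = \left(-210 + g\right) \left(g + \left(3 g\right)^{2}\right) = \left(-210 + g\right) \left(g + 9 g^{2}\right)$)
$- \frac{77346}{f{\left(206 \right)}} - \frac{424250}{-285787} = - \frac{77346}{206 \left(-210 - 389134 + 9 \cdot 206^{2}\right)} - \frac{424250}{-285787} = - \frac{77346}{206 \left(-210 - 389134 + 9 \cdot 42436\right)} - - \frac{424250}{285787} = - \frac{77346}{206 \left(-210 - 389134 + 381924\right)} + \frac{424250}{285787} = - \frac{77346}{206 \left(-7420\right)} + \frac{424250}{285787} = - \frac{77346}{-1528520} + \frac{424250}{285787} = \left(-77346\right) \left(- \frac{1}{1528520}\right) + \frac{424250}{285787} = \frac{38673}{764260} + \frac{424250}{285787} = \frac{335289545651}{218415572620}$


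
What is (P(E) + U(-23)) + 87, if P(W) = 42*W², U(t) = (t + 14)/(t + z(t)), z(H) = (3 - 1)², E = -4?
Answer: 14430/19 ≈ 759.47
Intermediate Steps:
z(H) = 4 (z(H) = 2² = 4)
U(t) = (14 + t)/(4 + t) (U(t) = (t + 14)/(t + 4) = (14 + t)/(4 + t))
(P(E) + U(-23)) + 87 = (42*(-4)² + (14 - 23)/(4 - 23)) + 87 = (42*16 - 9/(-19)) + 87 = (672 - 1/19*(-9)) + 87 = (672 + 9/19) + 87 = 12777/19 + 87 = 14430/19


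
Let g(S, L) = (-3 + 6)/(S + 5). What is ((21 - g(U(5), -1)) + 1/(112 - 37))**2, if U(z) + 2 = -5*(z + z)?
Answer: 5520044209/12425625 ≈ 444.25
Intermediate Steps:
U(z) = -2 - 10*z (U(z) = -2 - 5*(z + z) = -2 - 10*z)
g(S, L) = 3/(5 + S)
((21 - g(U(5), -1)) + 1/(112 - 37))**2 = ((21 - 3/(5 + (-2 - 10*5))) + 1/(112 - 37))**2 = ((21 - 3/(5 + (-2 - 50))) + 1/75)**2 = ((21 - 3/(5 - 52)) + 1/75)**2 = ((21 - 3/(-47)) + 1/75)**2 = ((21 - 3*(-1)/47) + 1/75)**2 = ((21 - 1*(-3/47)) + 1/75)**2 = ((21 + 3/47) + 1/75)**2 = (990/47 + 1/75)**2 = (74297/3525)**2 = 5520044209/12425625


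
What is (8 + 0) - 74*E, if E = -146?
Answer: 10812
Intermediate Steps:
(8 + 0) - 74*E = (8 + 0) - 74*(-146) = 8 + 10804 = 10812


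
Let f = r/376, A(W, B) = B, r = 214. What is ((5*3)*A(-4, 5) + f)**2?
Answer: 201838849/35344 ≈ 5710.7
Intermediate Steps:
f = 107/188 (f = 214/376 = 214*(1/376) = 107/188 ≈ 0.56915)
((5*3)*A(-4, 5) + f)**2 = ((5*3)*5 + 107/188)**2 = (15*5 + 107/188)**2 = (75 + 107/188)**2 = (14207/188)**2 = 201838849/35344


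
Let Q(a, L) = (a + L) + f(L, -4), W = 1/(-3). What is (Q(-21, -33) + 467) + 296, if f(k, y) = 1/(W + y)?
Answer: 9214/13 ≈ 708.77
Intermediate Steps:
W = -⅓ (W = 1*(-⅓) = -⅓ ≈ -0.33333)
f(k, y) = 1/(-⅓ + y)
Q(a, L) = -3/13 + L + a (Q(a, L) = (a + L) + 3/(-1 + 3*(-4)) = (L + a) + 3/(-1 - 12) = (L + a) + 3/(-13) = (L + a) + 3*(-1/13) = (L + a) - 3/13 = -3/13 + L + a)
(Q(-21, -33) + 467) + 296 = ((-3/13 - 33 - 21) + 467) + 296 = (-705/13 + 467) + 296 = 5366/13 + 296 = 9214/13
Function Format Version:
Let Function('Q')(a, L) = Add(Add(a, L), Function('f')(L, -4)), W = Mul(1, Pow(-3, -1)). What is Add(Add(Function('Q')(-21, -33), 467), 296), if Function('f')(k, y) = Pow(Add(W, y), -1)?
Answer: Rational(9214, 13) ≈ 708.77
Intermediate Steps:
W = Rational(-1, 3) (W = Mul(1, Rational(-1, 3)) = Rational(-1, 3) ≈ -0.33333)
Function('f')(k, y) = Pow(Add(Rational(-1, 3), y), -1)
Function('Q')(a, L) = Add(Rational(-3, 13), L, a) (Function('Q')(a, L) = Add(Add(a, L), Mul(3, Pow(Add(-1, Mul(3, -4)), -1))) = Add(Add(L, a), Mul(3, Pow(Add(-1, -12), -1))) = Add(Add(L, a), Mul(3, Pow(-13, -1))) = Add(Add(L, a), Mul(3, Rational(-1, 13))) = Add(Add(L, a), Rational(-3, 13)) = Add(Rational(-3, 13), L, a))
Add(Add(Function('Q')(-21, -33), 467), 296) = Add(Add(Add(Rational(-3, 13), -33, -21), 467), 296) = Add(Add(Rational(-705, 13), 467), 296) = Add(Rational(5366, 13), 296) = Rational(9214, 13)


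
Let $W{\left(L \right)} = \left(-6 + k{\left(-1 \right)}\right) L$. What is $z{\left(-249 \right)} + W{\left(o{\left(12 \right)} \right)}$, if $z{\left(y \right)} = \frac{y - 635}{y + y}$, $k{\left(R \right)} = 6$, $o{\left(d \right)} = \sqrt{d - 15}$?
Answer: $\frac{442}{249} \approx 1.7751$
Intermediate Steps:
$o{\left(d \right)} = \sqrt{-15 + d}$
$W{\left(L \right)} = 0$ ($W{\left(L \right)} = \left(-6 + 6\right) L = 0 L = 0$)
$z{\left(y \right)} = \frac{-635 + y}{2 y}$
$z{\left(-249 \right)} + W{\left(o{\left(12 \right)} \right)} = \frac{-635 - 249}{2 \left(-249\right)} + 0 = \frac{1}{2} \left(- \frac{1}{249}\right) \left(-884\right) + 0 = \frac{442}{249} + 0 = \frac{442}{249}$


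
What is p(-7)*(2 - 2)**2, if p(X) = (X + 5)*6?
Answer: 0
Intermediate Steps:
p(X) = 30 + 6*X (p(X) = (5 + X)*6 = 30 + 6*X)
p(-7)*(2 - 2)**2 = (30 + 6*(-7))*(2 - 2)**2 = (30 - 42)*0**2 = -12*0 = 0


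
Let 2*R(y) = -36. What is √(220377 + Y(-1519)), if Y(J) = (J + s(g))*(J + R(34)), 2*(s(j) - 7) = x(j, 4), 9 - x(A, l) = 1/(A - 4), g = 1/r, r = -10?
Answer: √17060247518/82 ≈ 1592.9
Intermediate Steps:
R(y) = -18 (R(y) = (½)*(-36) = -18)
g = -⅒ (g = 1/(-10) = -⅒ ≈ -0.10000)
x(A, l) = 9 - 1/(-4 + A) (x(A, l) = 9 - 1/(A - 4) = 9 - 1/(-4 + A))
s(j) = 7 + (-37 + 9*j)/(2*(-4 + j)) (s(j) = 7 + ((-37 + 9*j)/(-4 + j))/2 = 7 + (-37 + 9*j)/(2*(-4 + j)))
Y(J) = (-18 + J)*(953/82 + J) (Y(J) = (J + (-93 + 23*(-⅒))/(2*(-4 - ⅒)))*(J - 18) = (J + (-93 - 23/10)/(2*(-41/10)))*(-18 + J) = (J + (½)*(-10/41)*(-953/10))*(-18 + J) = (J + 953/82)*(-18 + J) = (953/82 + J)*(-18 + J) = (-18 + J)*(953/82 + J))
√(220377 + Y(-1519)) = √(220377 + (-8577/41 + (-1519)² - 523/82*(-1519))) = √(220377 + (-8577/41 + 2307361 + 794437/82)) = √(220377 + 189980885/82) = √(208051799/82) = √17060247518/82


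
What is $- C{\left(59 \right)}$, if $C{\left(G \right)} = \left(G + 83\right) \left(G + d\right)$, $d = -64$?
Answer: $710$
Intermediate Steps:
$C{\left(G \right)} = \left(-64 + G\right) \left(83 + G\right)$ ($C{\left(G \right)} = \left(G + 83\right) \left(G - 64\right) = \left(83 + G\right) \left(-64 + G\right) = \left(-64 + G\right) \left(83 + G\right)$)
$- C{\left(59 \right)} = - (-5312 + 59^{2} + 19 \cdot 59) = - (-5312 + 3481 + 1121) = \left(-1\right) \left(-710\right) = 710$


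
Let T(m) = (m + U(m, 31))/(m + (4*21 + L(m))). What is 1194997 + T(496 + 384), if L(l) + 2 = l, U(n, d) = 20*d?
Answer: 366864329/307 ≈ 1.1950e+6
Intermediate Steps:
L(l) = -2 + l
T(m) = (620 + m)/(82 + 2*m) (T(m) = (m + 20*31)/(m + (4*21 + (-2 + m))) = (m + 620)/(m + (84 + (-2 + m))) = (620 + m)/(m + (82 + m)) = (620 + m)/(82 + 2*m))
1194997 + T(496 + 384) = 1194997 + (620 + (496 + 384))/(2*(41 + (496 + 384))) = 1194997 + (620 + 880)/(2*(41 + 880)) = 1194997 + (½)*1500/921 = 1194997 + (½)*(1/921)*1500 = 1194997 + 250/307 = 366864329/307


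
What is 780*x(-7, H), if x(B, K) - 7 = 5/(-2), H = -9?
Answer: 3510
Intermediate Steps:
x(B, K) = 9/2 (x(B, K) = 7 + 5/(-2) = 7 + 5*(-½) = 7 - 5/2 = 9/2)
780*x(-7, H) = 780*(9/2) = 3510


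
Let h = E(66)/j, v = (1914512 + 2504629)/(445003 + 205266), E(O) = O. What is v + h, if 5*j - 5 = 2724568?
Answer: 4013495613521/590568453379 ≈ 6.7960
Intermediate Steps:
j = 2724573/5 (j = 1 + (1/5)*2724568 = 1 + 2724568/5 = 2724573/5 ≈ 5.4492e+5)
v = 4419141/650269 ≈ 6.7959
h = 110/908191 (h = 66/(2724573/5) = 66*(5/2724573) = 110/908191 ≈ 0.00012112)
v + h = 4419141/650269 + 110/908191 = 4013495613521/590568453379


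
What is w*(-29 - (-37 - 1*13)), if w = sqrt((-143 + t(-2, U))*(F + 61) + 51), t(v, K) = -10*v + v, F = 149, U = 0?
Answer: 63*I*sqrt(2911) ≈ 3399.1*I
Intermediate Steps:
t(v, K) = -9*v
w = 3*I*sqrt(2911) (w = sqrt((-143 - 9*(-2))*(149 + 61) + 51) = sqrt((-143 + 18)*210 + 51) = sqrt(-125*210 + 51) = sqrt(-26250 + 51) = sqrt(-26199) = 3*I*sqrt(2911) ≈ 161.86*I)
w*(-29 - (-37 - 1*13)) = (3*I*sqrt(2911))*(-29 - (-37 - 1*13)) = (3*I*sqrt(2911))*(-29 - (-37 - 13)) = (3*I*sqrt(2911))*(-29 - 1*(-50)) = (3*I*sqrt(2911))*(-29 + 50) = (3*I*sqrt(2911))*21 = 63*I*sqrt(2911)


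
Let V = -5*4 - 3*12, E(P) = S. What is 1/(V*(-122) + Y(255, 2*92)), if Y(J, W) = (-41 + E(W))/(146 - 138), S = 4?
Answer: 8/54619 ≈ 0.00014647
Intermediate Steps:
E(P) = 4
V = -56 (V = -20 - 36 = -56)
Y(J, W) = -37/8 (Y(J, W) = (-41 + 4)/(146 - 138) = -37/8)
1/(V*(-122) + Y(255, 2*92)) = 1/(-56*(-122) - 37/8) = 1/(6832 - 37/8) = 1/(54619/8) = 8/54619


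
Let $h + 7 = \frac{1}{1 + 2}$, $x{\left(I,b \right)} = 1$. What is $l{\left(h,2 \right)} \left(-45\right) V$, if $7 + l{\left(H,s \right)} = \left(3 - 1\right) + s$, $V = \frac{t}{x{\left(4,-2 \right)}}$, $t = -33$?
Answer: $-4455$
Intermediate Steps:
$h = - \frac{20}{3}$ ($h = -7 + \frac{1}{1 + 2} = -7 + \frac{1}{3} = - \frac{20}{3} \approx -6.6667$)
$V = -33$ ($V = - \frac{33}{1} = \left(-33\right) 1 = -33$)
$l{\left(H,s \right)} = -5 + s$ ($l{\left(H,s \right)} = -7 + \left(\left(3 - 1\right) + s\right) = -7 + \left(2 + s\right) = -5 + s$)
$l{\left(h,2 \right)} \left(-45\right) V = \left(-5 + 2\right) \left(-45\right) \left(-33\right) = \left(-3\right) \left(-45\right) \left(-33\right) = 135 \left(-33\right) = -4455$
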